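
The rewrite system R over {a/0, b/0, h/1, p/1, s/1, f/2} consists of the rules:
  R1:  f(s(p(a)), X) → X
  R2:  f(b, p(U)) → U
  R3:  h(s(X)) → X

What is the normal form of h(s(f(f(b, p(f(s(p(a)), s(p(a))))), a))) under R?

1. h(s(f(f(b, p(f(s(p(a)), s(p(a))))), a)))  →  f(f(b, p(f(s(p(a)), s(p(a))))), a)   [R3 at ε]
2. f(f(b, p(f(s(p(a)), s(p(a))))), a)  →  f(f(s(p(a)), s(p(a))), a)   [R2 at 1]
3. f(f(s(p(a)), s(p(a))), a)  →  f(s(p(a)), a)   [R1 at 1]
4. f(s(p(a)), a)  →  a   [R1 at ε]

a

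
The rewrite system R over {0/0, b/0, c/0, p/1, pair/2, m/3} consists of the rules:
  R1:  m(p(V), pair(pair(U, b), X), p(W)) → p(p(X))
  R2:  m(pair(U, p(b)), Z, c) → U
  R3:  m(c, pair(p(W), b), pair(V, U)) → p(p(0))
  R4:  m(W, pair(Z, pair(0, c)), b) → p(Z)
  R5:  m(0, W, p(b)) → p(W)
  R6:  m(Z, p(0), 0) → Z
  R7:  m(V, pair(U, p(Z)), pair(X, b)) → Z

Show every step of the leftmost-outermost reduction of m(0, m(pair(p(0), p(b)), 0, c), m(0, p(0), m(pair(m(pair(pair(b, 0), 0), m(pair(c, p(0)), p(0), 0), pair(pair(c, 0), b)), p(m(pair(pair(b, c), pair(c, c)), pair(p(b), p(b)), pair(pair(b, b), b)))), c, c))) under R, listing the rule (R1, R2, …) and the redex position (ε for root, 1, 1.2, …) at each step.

1. m(0, m(pair(p(0), p(b)), 0, c), m(0, p(0), m(pair(m(pair(pair(b, 0), 0), m(pair(c, p(0)), p(0), 0), pair(pair(c, 0), b)), p(m(pair(pair(b, c), pair(c, c)), pair(p(b), p(b)), pair(pair(b, b), b)))), c, c)))  →  m(0, p(0), m(0, p(0), m(pair(m(pair(pair(b, 0), 0), m(pair(c, p(0)), p(0), 0), pair(pair(c, 0), b)), p(m(pair(pair(b, c), pair(c, c)), pair(p(b), p(b)), pair(pair(b, b), b)))), c, c)))   [R2 at 2]
2. m(0, p(0), m(0, p(0), m(pair(m(pair(pair(b, 0), 0), m(pair(c, p(0)), p(0), 0), pair(pair(c, 0), b)), p(m(pair(pair(b, c), pair(c, c)), pair(p(b), p(b)), pair(pair(b, b), b)))), c, c)))  →  m(0, p(0), m(0, p(0), m(pair(m(pair(pair(b, 0), 0), pair(c, p(0)), pair(pair(c, 0), b)), p(m(pair(pair(b, c), pair(c, c)), pair(p(b), p(b)), pair(pair(b, b), b)))), c, c)))   [R6 at 3.3.1.1.2]
3. m(0, p(0), m(0, p(0), m(pair(m(pair(pair(b, 0), 0), pair(c, p(0)), pair(pair(c, 0), b)), p(m(pair(pair(b, c), pair(c, c)), pair(p(b), p(b)), pair(pair(b, b), b)))), c, c)))  →  m(0, p(0), m(0, p(0), m(pair(0, p(m(pair(pair(b, c), pair(c, c)), pair(p(b), p(b)), pair(pair(b, b), b)))), c, c)))   [R7 at 3.3.1.1]
4. m(0, p(0), m(0, p(0), m(pair(0, p(m(pair(pair(b, c), pair(c, c)), pair(p(b), p(b)), pair(pair(b, b), b)))), c, c)))  →  m(0, p(0), m(0, p(0), m(pair(0, p(b)), c, c)))   [R7 at 3.3.1.2.1]
5. m(0, p(0), m(0, p(0), m(pair(0, p(b)), c, c)))  →  m(0, p(0), m(0, p(0), 0))   [R2 at 3.3]
6. m(0, p(0), m(0, p(0), 0))  →  m(0, p(0), 0)   [R6 at 3]
7. m(0, p(0), 0)  →  0   [R6 at ε]

0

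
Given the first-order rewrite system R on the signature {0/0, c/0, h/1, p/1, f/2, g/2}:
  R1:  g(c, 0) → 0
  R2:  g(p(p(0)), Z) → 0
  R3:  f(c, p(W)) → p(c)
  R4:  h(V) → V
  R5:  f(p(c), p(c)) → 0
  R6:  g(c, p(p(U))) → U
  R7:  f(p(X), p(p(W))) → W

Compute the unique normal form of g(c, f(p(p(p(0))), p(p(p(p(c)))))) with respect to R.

c

1. g(c, f(p(p(p(0))), p(p(p(p(c))))))  →  g(c, p(p(c)))   [R7 at 2]
2. g(c, p(p(c)))  →  c   [R6 at ε]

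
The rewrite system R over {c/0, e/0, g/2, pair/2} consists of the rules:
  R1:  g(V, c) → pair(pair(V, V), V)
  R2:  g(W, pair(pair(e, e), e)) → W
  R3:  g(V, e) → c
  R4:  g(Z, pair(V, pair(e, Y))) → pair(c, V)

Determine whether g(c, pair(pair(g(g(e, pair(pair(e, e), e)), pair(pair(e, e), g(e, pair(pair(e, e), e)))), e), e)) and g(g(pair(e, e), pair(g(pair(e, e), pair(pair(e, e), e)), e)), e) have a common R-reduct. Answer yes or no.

Reduce t₁ = g(c, pair(pair(g(g(e, pair(pair(e, e), e)), pair(pair(e, e), g(e, pair(pair(e, e), e)))), e), e)):
1. g(c, pair(pair(g(g(e, pair(pair(e, e), e)), pair(pair(e, e), g(e, pair(pair(e, e), e)))), e), e))  →  g(c, pair(pair(g(e, pair(pair(e, e), g(e, pair(pair(e, e), e)))), e), e))   [R2 at 2.1.1.1]
2. g(c, pair(pair(g(e, pair(pair(e, e), g(e, pair(pair(e, e), e)))), e), e))  →  g(c, pair(pair(g(e, pair(pair(e, e), e)), e), e))   [R2 at 2.1.1.2.2]
3. g(c, pair(pair(g(e, pair(pair(e, e), e)), e), e))  →  g(c, pair(pair(e, e), e))   [R2 at 2.1.1]
4. g(c, pair(pair(e, e), e))  →  c   [R2 at ε]

Reduce t₂ = g(g(pair(e, e), pair(g(pair(e, e), pair(pair(e, e), e)), e)), e):
1. g(g(pair(e, e), pair(g(pair(e, e), pair(pair(e, e), e)), e)), e)  →  c   [R3 at ε]

yes — NF(t₁) = c, NF(t₂) = c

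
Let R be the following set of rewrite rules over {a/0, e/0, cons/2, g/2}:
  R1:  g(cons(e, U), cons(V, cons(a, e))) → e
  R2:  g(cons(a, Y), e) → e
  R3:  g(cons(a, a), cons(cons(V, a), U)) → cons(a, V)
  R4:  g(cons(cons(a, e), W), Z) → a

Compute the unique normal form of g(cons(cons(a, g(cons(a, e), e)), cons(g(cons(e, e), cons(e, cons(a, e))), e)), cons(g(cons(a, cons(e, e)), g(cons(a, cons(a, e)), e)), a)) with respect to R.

1. g(cons(cons(a, g(cons(a, e), e)), cons(g(cons(e, e), cons(e, cons(a, e))), e)), cons(g(cons(a, cons(e, e)), g(cons(a, cons(a, e)), e)), a))  →  g(cons(cons(a, e), cons(g(cons(e, e), cons(e, cons(a, e))), e)), cons(g(cons(a, cons(e, e)), g(cons(a, cons(a, e)), e)), a))   [R2 at 1.1.2]
2. g(cons(cons(a, e), cons(g(cons(e, e), cons(e, cons(a, e))), e)), cons(g(cons(a, cons(e, e)), g(cons(a, cons(a, e)), e)), a))  →  a   [R4 at ε]

a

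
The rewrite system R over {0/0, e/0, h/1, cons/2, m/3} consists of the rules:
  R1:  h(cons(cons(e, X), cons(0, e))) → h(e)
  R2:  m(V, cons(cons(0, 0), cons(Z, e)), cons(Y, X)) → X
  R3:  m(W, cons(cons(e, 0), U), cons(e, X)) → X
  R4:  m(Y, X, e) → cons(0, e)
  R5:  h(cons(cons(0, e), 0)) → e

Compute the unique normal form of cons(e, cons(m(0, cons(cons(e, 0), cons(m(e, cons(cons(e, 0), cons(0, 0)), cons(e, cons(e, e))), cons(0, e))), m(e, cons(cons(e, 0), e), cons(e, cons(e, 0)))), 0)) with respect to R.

1. cons(e, cons(m(0, cons(cons(e, 0), cons(m(e, cons(cons(e, 0), cons(0, 0)), cons(e, cons(e, e))), cons(0, e))), m(e, cons(cons(e, 0), e), cons(e, cons(e, 0)))), 0))  →  cons(e, cons(m(0, cons(cons(e, 0), cons(cons(e, e), cons(0, e))), m(e, cons(cons(e, 0), e), cons(e, cons(e, 0)))), 0))   [R3 at 2.1.2.2.1]
2. cons(e, cons(m(0, cons(cons(e, 0), cons(cons(e, e), cons(0, e))), m(e, cons(cons(e, 0), e), cons(e, cons(e, 0)))), 0))  →  cons(e, cons(m(0, cons(cons(e, 0), cons(cons(e, e), cons(0, e))), cons(e, 0)), 0))   [R3 at 2.1.3]
3. cons(e, cons(m(0, cons(cons(e, 0), cons(cons(e, e), cons(0, e))), cons(e, 0)), 0))  →  cons(e, cons(0, 0))   [R3 at 2.1]

cons(e, cons(0, 0))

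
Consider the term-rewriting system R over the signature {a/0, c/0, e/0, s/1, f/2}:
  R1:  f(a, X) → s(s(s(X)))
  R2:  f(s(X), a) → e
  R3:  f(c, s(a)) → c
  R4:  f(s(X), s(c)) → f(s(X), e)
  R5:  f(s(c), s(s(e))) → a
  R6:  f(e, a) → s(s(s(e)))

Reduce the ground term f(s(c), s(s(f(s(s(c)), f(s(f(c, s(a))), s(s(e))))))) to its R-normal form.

1. f(s(c), s(s(f(s(s(c)), f(s(f(c, s(a))), s(s(e)))))))  →  f(s(c), s(s(f(s(s(c)), f(s(c), s(s(e)))))))   [R3 at 2.1.1.2.1.1]
2. f(s(c), s(s(f(s(s(c)), f(s(c), s(s(e)))))))  →  f(s(c), s(s(f(s(s(c)), a))))   [R5 at 2.1.1.2]
3. f(s(c), s(s(f(s(s(c)), a))))  →  f(s(c), s(s(e)))   [R2 at 2.1.1]
4. f(s(c), s(s(e)))  →  a   [R5 at ε]

a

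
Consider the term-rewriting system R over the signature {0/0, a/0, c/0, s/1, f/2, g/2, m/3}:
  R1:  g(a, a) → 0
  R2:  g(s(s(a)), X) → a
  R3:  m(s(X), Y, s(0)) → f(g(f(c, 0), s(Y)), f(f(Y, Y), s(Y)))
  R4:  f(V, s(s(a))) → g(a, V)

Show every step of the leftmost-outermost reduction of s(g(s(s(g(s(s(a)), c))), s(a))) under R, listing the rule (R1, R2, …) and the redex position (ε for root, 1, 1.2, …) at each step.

1. s(g(s(s(g(s(s(a)), c))), s(a)))  →  s(g(s(s(a)), s(a)))   [R2 at 1.1.1.1]
2. s(g(s(s(a)), s(a)))  →  s(a)   [R2 at 1]

s(a)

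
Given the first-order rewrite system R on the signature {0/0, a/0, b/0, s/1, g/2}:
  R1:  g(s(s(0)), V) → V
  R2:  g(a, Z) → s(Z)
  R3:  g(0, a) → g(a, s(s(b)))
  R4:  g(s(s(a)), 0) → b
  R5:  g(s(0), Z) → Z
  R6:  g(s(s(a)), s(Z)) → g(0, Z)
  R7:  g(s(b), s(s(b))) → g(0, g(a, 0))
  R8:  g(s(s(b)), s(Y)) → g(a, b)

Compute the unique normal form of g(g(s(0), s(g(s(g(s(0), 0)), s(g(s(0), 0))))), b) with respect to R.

1. g(g(s(0), s(g(s(g(s(0), 0)), s(g(s(0), 0))))), b)  →  g(s(g(s(g(s(0), 0)), s(g(s(0), 0)))), b)   [R5 at 1]
2. g(s(g(s(g(s(0), 0)), s(g(s(0), 0)))), b)  →  g(s(g(s(0), s(g(s(0), 0)))), b)   [R5 at 1.1.1.1]
3. g(s(g(s(0), s(g(s(0), 0)))), b)  →  g(s(s(g(s(0), 0))), b)   [R5 at 1.1]
4. g(s(s(g(s(0), 0))), b)  →  g(s(s(0)), b)   [R5 at 1.1.1]
5. g(s(s(0)), b)  →  b   [R1 at ε]

b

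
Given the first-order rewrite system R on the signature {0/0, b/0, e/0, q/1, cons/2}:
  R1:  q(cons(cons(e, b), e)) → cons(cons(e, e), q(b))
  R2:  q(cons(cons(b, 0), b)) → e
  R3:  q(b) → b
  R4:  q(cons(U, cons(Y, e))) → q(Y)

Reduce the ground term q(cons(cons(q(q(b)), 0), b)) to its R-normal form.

e

1. q(cons(cons(q(q(b)), 0), b))  →  q(cons(cons(q(b), 0), b))   [R3 at 1.1.1.1]
2. q(cons(cons(q(b), 0), b))  →  q(cons(cons(b, 0), b))   [R3 at 1.1.1]
3. q(cons(cons(b, 0), b))  →  e   [R2 at ε]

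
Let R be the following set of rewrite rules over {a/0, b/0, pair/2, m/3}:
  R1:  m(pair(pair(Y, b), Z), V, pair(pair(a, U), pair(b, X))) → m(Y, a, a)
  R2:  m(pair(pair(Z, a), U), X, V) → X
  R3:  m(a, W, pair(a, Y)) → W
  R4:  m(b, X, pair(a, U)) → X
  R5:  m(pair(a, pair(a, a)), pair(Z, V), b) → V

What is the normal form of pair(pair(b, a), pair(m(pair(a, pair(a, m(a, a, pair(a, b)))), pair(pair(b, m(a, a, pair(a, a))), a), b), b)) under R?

pair(pair(b, a), pair(a, b))

1. pair(pair(b, a), pair(m(pair(a, pair(a, m(a, a, pair(a, b)))), pair(pair(b, m(a, a, pair(a, a))), a), b), b))  →  pair(pair(b, a), pair(m(pair(a, pair(a, a)), pair(pair(b, m(a, a, pair(a, a))), a), b), b))   [R3 at 2.1.1.2.2]
2. pair(pair(b, a), pair(m(pair(a, pair(a, a)), pair(pair(b, m(a, a, pair(a, a))), a), b), b))  →  pair(pair(b, a), pair(a, b))   [R5 at 2.1]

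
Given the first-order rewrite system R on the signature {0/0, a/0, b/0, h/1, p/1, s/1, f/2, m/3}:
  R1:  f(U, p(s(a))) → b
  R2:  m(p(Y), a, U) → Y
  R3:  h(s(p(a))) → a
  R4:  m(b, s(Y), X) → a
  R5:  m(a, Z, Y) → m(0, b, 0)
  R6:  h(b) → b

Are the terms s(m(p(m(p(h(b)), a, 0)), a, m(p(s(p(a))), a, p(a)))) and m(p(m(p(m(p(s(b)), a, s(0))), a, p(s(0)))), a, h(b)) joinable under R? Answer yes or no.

yes — NF(t₁) = s(b), NF(t₂) = s(b)

Reduce t₁ = s(m(p(m(p(h(b)), a, 0)), a, m(p(s(p(a))), a, p(a)))):
1. s(m(p(m(p(h(b)), a, 0)), a, m(p(s(p(a))), a, p(a))))  →  s(m(p(h(b)), a, 0))   [R2 at 1]
2. s(m(p(h(b)), a, 0))  →  s(h(b))   [R2 at 1]
3. s(h(b))  →  s(b)   [R6 at 1]

Reduce t₂ = m(p(m(p(m(p(s(b)), a, s(0))), a, p(s(0)))), a, h(b)):
1. m(p(m(p(m(p(s(b)), a, s(0))), a, p(s(0)))), a, h(b))  →  m(p(m(p(s(b)), a, s(0))), a, p(s(0)))   [R2 at ε]
2. m(p(m(p(s(b)), a, s(0))), a, p(s(0)))  →  m(p(s(b)), a, s(0))   [R2 at ε]
3. m(p(s(b)), a, s(0))  →  s(b)   [R2 at ε]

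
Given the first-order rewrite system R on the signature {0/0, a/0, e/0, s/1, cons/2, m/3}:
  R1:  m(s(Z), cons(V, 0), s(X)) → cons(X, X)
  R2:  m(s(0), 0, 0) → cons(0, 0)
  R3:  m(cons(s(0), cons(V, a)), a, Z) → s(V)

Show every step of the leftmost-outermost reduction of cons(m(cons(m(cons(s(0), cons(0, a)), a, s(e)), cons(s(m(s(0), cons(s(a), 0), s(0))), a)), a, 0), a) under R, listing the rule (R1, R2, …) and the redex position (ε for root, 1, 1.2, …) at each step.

1. cons(m(cons(m(cons(s(0), cons(0, a)), a, s(e)), cons(s(m(s(0), cons(s(a), 0), s(0))), a)), a, 0), a)  →  cons(m(cons(s(0), cons(s(m(s(0), cons(s(a), 0), s(0))), a)), a, 0), a)   [R3 at 1.1.1]
2. cons(m(cons(s(0), cons(s(m(s(0), cons(s(a), 0), s(0))), a)), a, 0), a)  →  cons(s(s(m(s(0), cons(s(a), 0), s(0)))), a)   [R3 at 1]
3. cons(s(s(m(s(0), cons(s(a), 0), s(0)))), a)  →  cons(s(s(cons(0, 0))), a)   [R1 at 1.1.1]

cons(s(s(cons(0, 0))), a)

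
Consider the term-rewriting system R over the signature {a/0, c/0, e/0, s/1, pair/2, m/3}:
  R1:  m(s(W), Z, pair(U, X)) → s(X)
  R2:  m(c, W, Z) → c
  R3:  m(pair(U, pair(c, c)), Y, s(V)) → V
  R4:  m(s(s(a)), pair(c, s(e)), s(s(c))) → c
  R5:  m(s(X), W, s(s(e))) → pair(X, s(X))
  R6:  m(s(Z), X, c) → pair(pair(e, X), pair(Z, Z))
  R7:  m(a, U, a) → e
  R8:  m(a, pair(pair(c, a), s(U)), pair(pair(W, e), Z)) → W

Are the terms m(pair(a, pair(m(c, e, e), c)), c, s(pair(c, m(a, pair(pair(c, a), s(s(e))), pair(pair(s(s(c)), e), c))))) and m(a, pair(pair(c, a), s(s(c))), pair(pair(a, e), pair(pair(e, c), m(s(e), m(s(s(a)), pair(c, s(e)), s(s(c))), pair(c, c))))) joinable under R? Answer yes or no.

no — NF(t₁) = pair(c, s(s(c))), NF(t₂) = a

Reduce t₁ = m(pair(a, pair(m(c, e, e), c)), c, s(pair(c, m(a, pair(pair(c, a), s(s(e))), pair(pair(s(s(c)), e), c))))):
1. m(pair(a, pair(m(c, e, e), c)), c, s(pair(c, m(a, pair(pair(c, a), s(s(e))), pair(pair(s(s(c)), e), c)))))  →  m(pair(a, pair(c, c)), c, s(pair(c, m(a, pair(pair(c, a), s(s(e))), pair(pair(s(s(c)), e), c)))))   [R2 at 1.2.1]
2. m(pair(a, pair(c, c)), c, s(pair(c, m(a, pair(pair(c, a), s(s(e))), pair(pair(s(s(c)), e), c)))))  →  pair(c, m(a, pair(pair(c, a), s(s(e))), pair(pair(s(s(c)), e), c)))   [R3 at ε]
3. pair(c, m(a, pair(pair(c, a), s(s(e))), pair(pair(s(s(c)), e), c)))  →  pair(c, s(s(c)))   [R8 at 2]

Reduce t₂ = m(a, pair(pair(c, a), s(s(c))), pair(pair(a, e), pair(pair(e, c), m(s(e), m(s(s(a)), pair(c, s(e)), s(s(c))), pair(c, c))))):
1. m(a, pair(pair(c, a), s(s(c))), pair(pair(a, e), pair(pair(e, c), m(s(e), m(s(s(a)), pair(c, s(e)), s(s(c))), pair(c, c)))))  →  a   [R8 at ε]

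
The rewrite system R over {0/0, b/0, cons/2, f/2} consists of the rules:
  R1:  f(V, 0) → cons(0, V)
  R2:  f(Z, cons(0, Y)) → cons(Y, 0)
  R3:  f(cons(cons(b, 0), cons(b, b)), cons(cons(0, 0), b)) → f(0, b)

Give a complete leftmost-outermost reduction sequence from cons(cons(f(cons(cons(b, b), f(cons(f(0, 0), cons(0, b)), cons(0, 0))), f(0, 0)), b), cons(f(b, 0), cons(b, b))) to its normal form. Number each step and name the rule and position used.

cons(cons(cons(0, 0), b), cons(cons(0, b), cons(b, b)))

1. cons(cons(f(cons(cons(b, b), f(cons(f(0, 0), cons(0, b)), cons(0, 0))), f(0, 0)), b), cons(f(b, 0), cons(b, b)))  →  cons(cons(f(cons(cons(b, b), cons(0, 0)), f(0, 0)), b), cons(f(b, 0), cons(b, b)))   [R2 at 1.1.1.2]
2. cons(cons(f(cons(cons(b, b), cons(0, 0)), f(0, 0)), b), cons(f(b, 0), cons(b, b)))  →  cons(cons(f(cons(cons(b, b), cons(0, 0)), cons(0, 0)), b), cons(f(b, 0), cons(b, b)))   [R1 at 1.1.2]
3. cons(cons(f(cons(cons(b, b), cons(0, 0)), cons(0, 0)), b), cons(f(b, 0), cons(b, b)))  →  cons(cons(cons(0, 0), b), cons(f(b, 0), cons(b, b)))   [R2 at 1.1]
4. cons(cons(cons(0, 0), b), cons(f(b, 0), cons(b, b)))  →  cons(cons(cons(0, 0), b), cons(cons(0, b), cons(b, b)))   [R1 at 2.1]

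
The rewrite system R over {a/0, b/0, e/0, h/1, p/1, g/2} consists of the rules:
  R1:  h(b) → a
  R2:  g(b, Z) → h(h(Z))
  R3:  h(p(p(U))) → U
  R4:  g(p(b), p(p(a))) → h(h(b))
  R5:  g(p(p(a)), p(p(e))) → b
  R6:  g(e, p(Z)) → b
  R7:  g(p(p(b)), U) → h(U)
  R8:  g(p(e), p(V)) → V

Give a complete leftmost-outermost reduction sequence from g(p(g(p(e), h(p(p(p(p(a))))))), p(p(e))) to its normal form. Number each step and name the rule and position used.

1. g(p(g(p(e), h(p(p(p(p(a))))))), p(p(e)))  →  g(p(g(p(e), p(p(a)))), p(p(e)))   [R3 at 1.1.2]
2. g(p(g(p(e), p(p(a)))), p(p(e)))  →  g(p(p(a)), p(p(e)))   [R8 at 1.1]
3. g(p(p(a)), p(p(e)))  →  b   [R5 at ε]

b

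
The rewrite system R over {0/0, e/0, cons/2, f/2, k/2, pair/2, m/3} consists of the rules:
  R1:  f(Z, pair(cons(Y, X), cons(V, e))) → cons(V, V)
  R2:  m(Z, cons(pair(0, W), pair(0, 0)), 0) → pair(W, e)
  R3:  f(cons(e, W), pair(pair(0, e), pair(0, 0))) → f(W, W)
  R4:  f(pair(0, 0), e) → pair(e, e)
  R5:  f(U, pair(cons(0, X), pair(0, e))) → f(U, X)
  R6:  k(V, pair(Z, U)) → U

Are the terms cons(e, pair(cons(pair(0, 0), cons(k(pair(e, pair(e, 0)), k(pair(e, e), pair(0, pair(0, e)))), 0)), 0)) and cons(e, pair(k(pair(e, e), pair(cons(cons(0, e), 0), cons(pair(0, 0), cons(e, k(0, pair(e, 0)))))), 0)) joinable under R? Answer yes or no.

yes — NF(t₁) = cons(e, pair(cons(pair(0, 0), cons(e, 0)), 0)), NF(t₂) = cons(e, pair(cons(pair(0, 0), cons(e, 0)), 0))

Reduce t₁ = cons(e, pair(cons(pair(0, 0), cons(k(pair(e, pair(e, 0)), k(pair(e, e), pair(0, pair(0, e)))), 0)), 0)):
1. cons(e, pair(cons(pair(0, 0), cons(k(pair(e, pair(e, 0)), k(pair(e, e), pair(0, pair(0, e)))), 0)), 0))  →  cons(e, pair(cons(pair(0, 0), cons(k(pair(e, pair(e, 0)), pair(0, e)), 0)), 0))   [R6 at 2.1.2.1.2]
2. cons(e, pair(cons(pair(0, 0), cons(k(pair(e, pair(e, 0)), pair(0, e)), 0)), 0))  →  cons(e, pair(cons(pair(0, 0), cons(e, 0)), 0))   [R6 at 2.1.2.1]

Reduce t₂ = cons(e, pair(k(pair(e, e), pair(cons(cons(0, e), 0), cons(pair(0, 0), cons(e, k(0, pair(e, 0)))))), 0)):
1. cons(e, pair(k(pair(e, e), pair(cons(cons(0, e), 0), cons(pair(0, 0), cons(e, k(0, pair(e, 0)))))), 0))  →  cons(e, pair(cons(pair(0, 0), cons(e, k(0, pair(e, 0)))), 0))   [R6 at 2.1]
2. cons(e, pair(cons(pair(0, 0), cons(e, k(0, pair(e, 0)))), 0))  →  cons(e, pair(cons(pair(0, 0), cons(e, 0)), 0))   [R6 at 2.1.2.2]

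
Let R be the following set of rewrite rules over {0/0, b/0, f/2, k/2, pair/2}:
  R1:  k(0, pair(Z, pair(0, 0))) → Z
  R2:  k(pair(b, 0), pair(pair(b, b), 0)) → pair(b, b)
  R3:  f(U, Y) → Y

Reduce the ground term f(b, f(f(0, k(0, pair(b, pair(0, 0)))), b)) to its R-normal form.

1. f(b, f(f(0, k(0, pair(b, pair(0, 0)))), b))  →  f(f(0, k(0, pair(b, pair(0, 0)))), b)   [R3 at ε]
2. f(f(0, k(0, pair(b, pair(0, 0)))), b)  →  b   [R3 at ε]

b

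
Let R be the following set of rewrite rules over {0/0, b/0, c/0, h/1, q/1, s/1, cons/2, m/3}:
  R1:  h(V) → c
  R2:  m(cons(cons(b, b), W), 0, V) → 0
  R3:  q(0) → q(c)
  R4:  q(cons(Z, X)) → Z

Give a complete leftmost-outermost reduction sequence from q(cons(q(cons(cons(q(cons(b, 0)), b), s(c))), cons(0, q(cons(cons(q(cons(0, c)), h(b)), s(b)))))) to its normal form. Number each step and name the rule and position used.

1. q(cons(q(cons(cons(q(cons(b, 0)), b), s(c))), cons(0, q(cons(cons(q(cons(0, c)), h(b)), s(b))))))  →  q(cons(cons(q(cons(b, 0)), b), s(c)))   [R4 at ε]
2. q(cons(cons(q(cons(b, 0)), b), s(c)))  →  cons(q(cons(b, 0)), b)   [R4 at ε]
3. cons(q(cons(b, 0)), b)  →  cons(b, b)   [R4 at 1]

cons(b, b)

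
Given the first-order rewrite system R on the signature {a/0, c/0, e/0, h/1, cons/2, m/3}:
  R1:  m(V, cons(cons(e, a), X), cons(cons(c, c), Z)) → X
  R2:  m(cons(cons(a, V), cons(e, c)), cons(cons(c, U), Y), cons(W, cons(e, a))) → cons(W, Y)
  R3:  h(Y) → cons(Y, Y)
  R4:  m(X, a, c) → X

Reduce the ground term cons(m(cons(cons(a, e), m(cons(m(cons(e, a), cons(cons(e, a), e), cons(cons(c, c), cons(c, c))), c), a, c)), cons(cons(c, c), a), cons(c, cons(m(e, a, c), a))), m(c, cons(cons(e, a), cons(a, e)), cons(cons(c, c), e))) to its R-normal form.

1. cons(m(cons(cons(a, e), m(cons(m(cons(e, a), cons(cons(e, a), e), cons(cons(c, c), cons(c, c))), c), a, c)), cons(cons(c, c), a), cons(c, cons(m(e, a, c), a))), m(c, cons(cons(e, a), cons(a, e)), cons(cons(c, c), e)))  →  cons(m(cons(cons(a, e), cons(m(cons(e, a), cons(cons(e, a), e), cons(cons(c, c), cons(c, c))), c)), cons(cons(c, c), a), cons(c, cons(m(e, a, c), a))), m(c, cons(cons(e, a), cons(a, e)), cons(cons(c, c), e)))   [R4 at 1.1.2]
2. cons(m(cons(cons(a, e), cons(m(cons(e, a), cons(cons(e, a), e), cons(cons(c, c), cons(c, c))), c)), cons(cons(c, c), a), cons(c, cons(m(e, a, c), a))), m(c, cons(cons(e, a), cons(a, e)), cons(cons(c, c), e)))  →  cons(m(cons(cons(a, e), cons(e, c)), cons(cons(c, c), a), cons(c, cons(m(e, a, c), a))), m(c, cons(cons(e, a), cons(a, e)), cons(cons(c, c), e)))   [R1 at 1.1.2.1]
3. cons(m(cons(cons(a, e), cons(e, c)), cons(cons(c, c), a), cons(c, cons(m(e, a, c), a))), m(c, cons(cons(e, a), cons(a, e)), cons(cons(c, c), e)))  →  cons(m(cons(cons(a, e), cons(e, c)), cons(cons(c, c), a), cons(c, cons(e, a))), m(c, cons(cons(e, a), cons(a, e)), cons(cons(c, c), e)))   [R4 at 1.3.2.1]
4. cons(m(cons(cons(a, e), cons(e, c)), cons(cons(c, c), a), cons(c, cons(e, a))), m(c, cons(cons(e, a), cons(a, e)), cons(cons(c, c), e)))  →  cons(cons(c, a), m(c, cons(cons(e, a), cons(a, e)), cons(cons(c, c), e)))   [R2 at 1]
5. cons(cons(c, a), m(c, cons(cons(e, a), cons(a, e)), cons(cons(c, c), e)))  →  cons(cons(c, a), cons(a, e))   [R1 at 2]

cons(cons(c, a), cons(a, e))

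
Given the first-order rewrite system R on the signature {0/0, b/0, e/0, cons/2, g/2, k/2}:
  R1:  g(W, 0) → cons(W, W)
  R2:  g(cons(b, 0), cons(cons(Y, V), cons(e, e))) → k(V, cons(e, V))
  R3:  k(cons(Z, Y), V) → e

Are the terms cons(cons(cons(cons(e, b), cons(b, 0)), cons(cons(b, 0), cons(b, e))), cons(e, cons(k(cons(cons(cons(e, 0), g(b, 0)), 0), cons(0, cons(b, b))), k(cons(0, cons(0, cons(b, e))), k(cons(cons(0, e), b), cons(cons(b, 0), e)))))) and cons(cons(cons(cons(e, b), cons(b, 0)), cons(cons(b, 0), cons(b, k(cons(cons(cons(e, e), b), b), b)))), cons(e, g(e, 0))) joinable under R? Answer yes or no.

Reduce t₁ = cons(cons(cons(cons(e, b), cons(b, 0)), cons(cons(b, 0), cons(b, e))), cons(e, cons(k(cons(cons(cons(e, 0), g(b, 0)), 0), cons(0, cons(b, b))), k(cons(0, cons(0, cons(b, e))), k(cons(cons(0, e), b), cons(cons(b, 0), e)))))):
1. cons(cons(cons(cons(e, b), cons(b, 0)), cons(cons(b, 0), cons(b, e))), cons(e, cons(k(cons(cons(cons(e, 0), g(b, 0)), 0), cons(0, cons(b, b))), k(cons(0, cons(0, cons(b, e))), k(cons(cons(0, e), b), cons(cons(b, 0), e))))))  →  cons(cons(cons(cons(e, b), cons(b, 0)), cons(cons(b, 0), cons(b, e))), cons(e, cons(e, k(cons(0, cons(0, cons(b, e))), k(cons(cons(0, e), b), cons(cons(b, 0), e))))))   [R3 at 2.2.1]
2. cons(cons(cons(cons(e, b), cons(b, 0)), cons(cons(b, 0), cons(b, e))), cons(e, cons(e, k(cons(0, cons(0, cons(b, e))), k(cons(cons(0, e), b), cons(cons(b, 0), e))))))  →  cons(cons(cons(cons(e, b), cons(b, 0)), cons(cons(b, 0), cons(b, e))), cons(e, cons(e, e)))   [R3 at 2.2.2]

Reduce t₂ = cons(cons(cons(cons(e, b), cons(b, 0)), cons(cons(b, 0), cons(b, k(cons(cons(cons(e, e), b), b), b)))), cons(e, g(e, 0))):
1. cons(cons(cons(cons(e, b), cons(b, 0)), cons(cons(b, 0), cons(b, k(cons(cons(cons(e, e), b), b), b)))), cons(e, g(e, 0)))  →  cons(cons(cons(cons(e, b), cons(b, 0)), cons(cons(b, 0), cons(b, e))), cons(e, g(e, 0)))   [R3 at 1.2.2.2]
2. cons(cons(cons(cons(e, b), cons(b, 0)), cons(cons(b, 0), cons(b, e))), cons(e, g(e, 0)))  →  cons(cons(cons(cons(e, b), cons(b, 0)), cons(cons(b, 0), cons(b, e))), cons(e, cons(e, e)))   [R1 at 2.2]

yes — NF(t₁) = cons(cons(cons(cons(e, b), cons(b, 0)), cons(cons(b, 0), cons(b, e))), cons(e, cons(e, e))), NF(t₂) = cons(cons(cons(cons(e, b), cons(b, 0)), cons(cons(b, 0), cons(b, e))), cons(e, cons(e, e)))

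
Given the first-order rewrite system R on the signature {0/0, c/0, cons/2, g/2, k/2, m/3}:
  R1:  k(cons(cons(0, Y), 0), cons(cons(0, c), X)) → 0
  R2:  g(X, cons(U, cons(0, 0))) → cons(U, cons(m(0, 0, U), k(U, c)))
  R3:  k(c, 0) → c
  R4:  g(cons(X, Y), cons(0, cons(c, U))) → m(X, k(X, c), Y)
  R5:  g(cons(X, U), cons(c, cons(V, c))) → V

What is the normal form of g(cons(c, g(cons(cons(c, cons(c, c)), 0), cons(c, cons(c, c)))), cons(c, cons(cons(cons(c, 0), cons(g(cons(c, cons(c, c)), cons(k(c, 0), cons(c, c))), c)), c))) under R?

1. g(cons(c, g(cons(cons(c, cons(c, c)), 0), cons(c, cons(c, c)))), cons(c, cons(cons(cons(c, 0), cons(g(cons(c, cons(c, c)), cons(k(c, 0), cons(c, c))), c)), c)))  →  cons(cons(c, 0), cons(g(cons(c, cons(c, c)), cons(k(c, 0), cons(c, c))), c))   [R5 at ε]
2. cons(cons(c, 0), cons(g(cons(c, cons(c, c)), cons(k(c, 0), cons(c, c))), c))  →  cons(cons(c, 0), cons(g(cons(c, cons(c, c)), cons(c, cons(c, c))), c))   [R3 at 2.1.2.1]
3. cons(cons(c, 0), cons(g(cons(c, cons(c, c)), cons(c, cons(c, c))), c))  →  cons(cons(c, 0), cons(c, c))   [R5 at 2.1]

cons(cons(c, 0), cons(c, c))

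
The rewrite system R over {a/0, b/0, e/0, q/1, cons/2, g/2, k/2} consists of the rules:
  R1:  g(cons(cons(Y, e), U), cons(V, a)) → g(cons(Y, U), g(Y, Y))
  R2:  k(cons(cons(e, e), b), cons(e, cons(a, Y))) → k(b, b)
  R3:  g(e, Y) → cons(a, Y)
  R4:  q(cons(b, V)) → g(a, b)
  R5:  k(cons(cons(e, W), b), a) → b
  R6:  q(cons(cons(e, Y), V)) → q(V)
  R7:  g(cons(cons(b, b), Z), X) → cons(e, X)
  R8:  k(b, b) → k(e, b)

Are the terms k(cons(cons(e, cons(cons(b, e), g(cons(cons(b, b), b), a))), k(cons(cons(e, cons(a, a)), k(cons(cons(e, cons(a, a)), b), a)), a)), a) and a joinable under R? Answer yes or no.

Reduce t₁ = k(cons(cons(e, cons(cons(b, e), g(cons(cons(b, b), b), a))), k(cons(cons(e, cons(a, a)), k(cons(cons(e, cons(a, a)), b), a)), a)), a):
1. k(cons(cons(e, cons(cons(b, e), g(cons(cons(b, b), b), a))), k(cons(cons(e, cons(a, a)), k(cons(cons(e, cons(a, a)), b), a)), a)), a)  →  k(cons(cons(e, cons(cons(b, e), cons(e, a))), k(cons(cons(e, cons(a, a)), k(cons(cons(e, cons(a, a)), b), a)), a)), a)   [R7 at 1.1.2.2]
2. k(cons(cons(e, cons(cons(b, e), cons(e, a))), k(cons(cons(e, cons(a, a)), k(cons(cons(e, cons(a, a)), b), a)), a)), a)  →  k(cons(cons(e, cons(cons(b, e), cons(e, a))), k(cons(cons(e, cons(a, a)), b), a)), a)   [R5 at 1.2.1.2]
3. k(cons(cons(e, cons(cons(b, e), cons(e, a))), k(cons(cons(e, cons(a, a)), b), a)), a)  →  k(cons(cons(e, cons(cons(b, e), cons(e, a))), b), a)   [R5 at 1.2]
4. k(cons(cons(e, cons(cons(b, e), cons(e, a))), b), a)  →  b   [R5 at ε]

Reduce t₂ = a:

no — NF(t₁) = b, NF(t₂) = a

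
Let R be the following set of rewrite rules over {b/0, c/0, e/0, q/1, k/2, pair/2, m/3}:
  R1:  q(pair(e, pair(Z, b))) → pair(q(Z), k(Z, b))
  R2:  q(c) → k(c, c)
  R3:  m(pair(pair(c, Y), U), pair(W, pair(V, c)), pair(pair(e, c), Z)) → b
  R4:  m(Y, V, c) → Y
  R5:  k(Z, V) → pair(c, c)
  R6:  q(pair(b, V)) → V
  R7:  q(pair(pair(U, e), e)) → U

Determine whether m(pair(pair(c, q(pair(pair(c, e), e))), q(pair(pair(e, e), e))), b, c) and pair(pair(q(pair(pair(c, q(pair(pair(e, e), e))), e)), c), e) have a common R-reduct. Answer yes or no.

yes — NF(t₁) = pair(pair(c, c), e), NF(t₂) = pair(pair(c, c), e)

Reduce t₁ = m(pair(pair(c, q(pair(pair(c, e), e))), q(pair(pair(e, e), e))), b, c):
1. m(pair(pair(c, q(pair(pair(c, e), e))), q(pair(pair(e, e), e))), b, c)  →  pair(pair(c, q(pair(pair(c, e), e))), q(pair(pair(e, e), e)))   [R4 at ε]
2. pair(pair(c, q(pair(pair(c, e), e))), q(pair(pair(e, e), e)))  →  pair(pair(c, c), q(pair(pair(e, e), e)))   [R7 at 1.2]
3. pair(pair(c, c), q(pair(pair(e, e), e)))  →  pair(pair(c, c), e)   [R7 at 2]

Reduce t₂ = pair(pair(q(pair(pair(c, q(pair(pair(e, e), e))), e)), c), e):
1. pair(pair(q(pair(pair(c, q(pair(pair(e, e), e))), e)), c), e)  →  pair(pair(q(pair(pair(c, e), e)), c), e)   [R7 at 1.1.1.1.2]
2. pair(pair(q(pair(pair(c, e), e)), c), e)  →  pair(pair(c, c), e)   [R7 at 1.1]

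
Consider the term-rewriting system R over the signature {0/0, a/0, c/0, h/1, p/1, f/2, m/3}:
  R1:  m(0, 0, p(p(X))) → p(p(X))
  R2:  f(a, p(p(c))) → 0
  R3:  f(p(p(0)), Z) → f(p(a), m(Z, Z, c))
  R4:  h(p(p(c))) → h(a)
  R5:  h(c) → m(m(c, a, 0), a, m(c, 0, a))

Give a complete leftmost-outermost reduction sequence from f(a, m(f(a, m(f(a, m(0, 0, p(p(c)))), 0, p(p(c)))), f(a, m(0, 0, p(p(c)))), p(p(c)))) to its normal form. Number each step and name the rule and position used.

0

1. f(a, m(f(a, m(f(a, m(0, 0, p(p(c)))), 0, p(p(c)))), f(a, m(0, 0, p(p(c)))), p(p(c))))  →  f(a, m(f(a, m(f(a, p(p(c))), 0, p(p(c)))), f(a, m(0, 0, p(p(c)))), p(p(c))))   [R1 at 2.1.2.1.2]
2. f(a, m(f(a, m(f(a, p(p(c))), 0, p(p(c)))), f(a, m(0, 0, p(p(c)))), p(p(c))))  →  f(a, m(f(a, m(0, 0, p(p(c)))), f(a, m(0, 0, p(p(c)))), p(p(c))))   [R2 at 2.1.2.1]
3. f(a, m(f(a, m(0, 0, p(p(c)))), f(a, m(0, 0, p(p(c)))), p(p(c))))  →  f(a, m(f(a, p(p(c))), f(a, m(0, 0, p(p(c)))), p(p(c))))   [R1 at 2.1.2]
4. f(a, m(f(a, p(p(c))), f(a, m(0, 0, p(p(c)))), p(p(c))))  →  f(a, m(0, f(a, m(0, 0, p(p(c)))), p(p(c))))   [R2 at 2.1]
5. f(a, m(0, f(a, m(0, 0, p(p(c)))), p(p(c))))  →  f(a, m(0, f(a, p(p(c))), p(p(c))))   [R1 at 2.2.2]
6. f(a, m(0, f(a, p(p(c))), p(p(c))))  →  f(a, m(0, 0, p(p(c))))   [R2 at 2.2]
7. f(a, m(0, 0, p(p(c))))  →  f(a, p(p(c)))   [R1 at 2]
8. f(a, p(p(c)))  →  0   [R2 at ε]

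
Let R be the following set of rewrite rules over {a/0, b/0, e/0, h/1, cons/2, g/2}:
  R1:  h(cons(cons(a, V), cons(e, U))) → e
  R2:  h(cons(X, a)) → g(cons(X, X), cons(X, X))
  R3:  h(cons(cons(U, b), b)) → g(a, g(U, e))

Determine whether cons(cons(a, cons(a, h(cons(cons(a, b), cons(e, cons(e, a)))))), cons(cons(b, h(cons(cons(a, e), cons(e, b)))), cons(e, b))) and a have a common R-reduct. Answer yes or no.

no — NF(t₁) = cons(cons(a, cons(a, e)), cons(cons(b, e), cons(e, b))), NF(t₂) = a

Reduce t₁ = cons(cons(a, cons(a, h(cons(cons(a, b), cons(e, cons(e, a)))))), cons(cons(b, h(cons(cons(a, e), cons(e, b)))), cons(e, b))):
1. cons(cons(a, cons(a, h(cons(cons(a, b), cons(e, cons(e, a)))))), cons(cons(b, h(cons(cons(a, e), cons(e, b)))), cons(e, b)))  →  cons(cons(a, cons(a, e)), cons(cons(b, h(cons(cons(a, e), cons(e, b)))), cons(e, b)))   [R1 at 1.2.2]
2. cons(cons(a, cons(a, e)), cons(cons(b, h(cons(cons(a, e), cons(e, b)))), cons(e, b)))  →  cons(cons(a, cons(a, e)), cons(cons(b, e), cons(e, b)))   [R1 at 2.1.2]

Reduce t₂ = a:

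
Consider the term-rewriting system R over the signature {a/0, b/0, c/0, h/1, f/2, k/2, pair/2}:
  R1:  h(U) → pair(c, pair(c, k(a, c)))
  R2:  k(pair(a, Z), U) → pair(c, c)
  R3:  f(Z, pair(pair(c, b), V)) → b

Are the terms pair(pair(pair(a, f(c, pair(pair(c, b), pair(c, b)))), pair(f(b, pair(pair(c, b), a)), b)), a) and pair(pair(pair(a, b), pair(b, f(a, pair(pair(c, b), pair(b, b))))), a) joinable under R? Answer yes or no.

yes — NF(t₁) = pair(pair(pair(a, b), pair(b, b)), a), NF(t₂) = pair(pair(pair(a, b), pair(b, b)), a)

Reduce t₁ = pair(pair(pair(a, f(c, pair(pair(c, b), pair(c, b)))), pair(f(b, pair(pair(c, b), a)), b)), a):
1. pair(pair(pair(a, f(c, pair(pair(c, b), pair(c, b)))), pair(f(b, pair(pair(c, b), a)), b)), a)  →  pair(pair(pair(a, b), pair(f(b, pair(pair(c, b), a)), b)), a)   [R3 at 1.1.2]
2. pair(pair(pair(a, b), pair(f(b, pair(pair(c, b), a)), b)), a)  →  pair(pair(pair(a, b), pair(b, b)), a)   [R3 at 1.2.1]

Reduce t₂ = pair(pair(pair(a, b), pair(b, f(a, pair(pair(c, b), pair(b, b))))), a):
1. pair(pair(pair(a, b), pair(b, f(a, pair(pair(c, b), pair(b, b))))), a)  →  pair(pair(pair(a, b), pair(b, b)), a)   [R3 at 1.2.2]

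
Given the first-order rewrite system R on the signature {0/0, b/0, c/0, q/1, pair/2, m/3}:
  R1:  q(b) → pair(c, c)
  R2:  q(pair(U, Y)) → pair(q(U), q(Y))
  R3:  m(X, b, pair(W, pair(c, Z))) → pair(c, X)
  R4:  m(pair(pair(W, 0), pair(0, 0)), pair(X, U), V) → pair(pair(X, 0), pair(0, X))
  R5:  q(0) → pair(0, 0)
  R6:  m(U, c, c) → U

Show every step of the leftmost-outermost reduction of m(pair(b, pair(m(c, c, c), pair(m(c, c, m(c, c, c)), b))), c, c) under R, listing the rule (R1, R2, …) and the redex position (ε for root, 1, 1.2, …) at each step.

pair(b, pair(c, pair(c, b)))

1. m(pair(b, pair(m(c, c, c), pair(m(c, c, m(c, c, c)), b))), c, c)  →  pair(b, pair(m(c, c, c), pair(m(c, c, m(c, c, c)), b)))   [R6 at ε]
2. pair(b, pair(m(c, c, c), pair(m(c, c, m(c, c, c)), b)))  →  pair(b, pair(c, pair(m(c, c, m(c, c, c)), b)))   [R6 at 2.1]
3. pair(b, pair(c, pair(m(c, c, m(c, c, c)), b)))  →  pair(b, pair(c, pair(m(c, c, c), b)))   [R6 at 2.2.1.3]
4. pair(b, pair(c, pair(m(c, c, c), b)))  →  pair(b, pair(c, pair(c, b)))   [R6 at 2.2.1]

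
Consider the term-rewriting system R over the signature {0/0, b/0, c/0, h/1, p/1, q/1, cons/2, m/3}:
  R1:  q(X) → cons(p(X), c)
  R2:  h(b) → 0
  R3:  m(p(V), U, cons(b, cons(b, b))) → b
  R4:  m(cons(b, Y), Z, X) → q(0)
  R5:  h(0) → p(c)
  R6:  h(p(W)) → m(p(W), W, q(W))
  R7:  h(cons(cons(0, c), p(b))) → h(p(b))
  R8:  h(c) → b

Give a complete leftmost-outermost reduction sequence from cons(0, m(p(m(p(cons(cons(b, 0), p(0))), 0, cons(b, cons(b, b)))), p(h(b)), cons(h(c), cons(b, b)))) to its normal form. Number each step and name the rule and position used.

cons(0, b)

1. cons(0, m(p(m(p(cons(cons(b, 0), p(0))), 0, cons(b, cons(b, b)))), p(h(b)), cons(h(c), cons(b, b))))  →  cons(0, m(p(b), p(h(b)), cons(h(c), cons(b, b))))   [R3 at 2.1.1]
2. cons(0, m(p(b), p(h(b)), cons(h(c), cons(b, b))))  →  cons(0, m(p(b), p(0), cons(h(c), cons(b, b))))   [R2 at 2.2.1]
3. cons(0, m(p(b), p(0), cons(h(c), cons(b, b))))  →  cons(0, m(p(b), p(0), cons(b, cons(b, b))))   [R8 at 2.3.1]
4. cons(0, m(p(b), p(0), cons(b, cons(b, b))))  →  cons(0, b)   [R3 at 2]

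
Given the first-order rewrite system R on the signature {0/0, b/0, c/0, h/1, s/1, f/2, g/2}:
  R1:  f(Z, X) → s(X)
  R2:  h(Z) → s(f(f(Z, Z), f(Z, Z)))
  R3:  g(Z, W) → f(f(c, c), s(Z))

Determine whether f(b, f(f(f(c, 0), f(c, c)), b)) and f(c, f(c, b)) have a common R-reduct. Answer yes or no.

yes — NF(t₁) = s(s(b)), NF(t₂) = s(s(b))

Reduce t₁ = f(b, f(f(f(c, 0), f(c, c)), b)):
1. f(b, f(f(f(c, 0), f(c, c)), b))  →  s(f(f(f(c, 0), f(c, c)), b))   [R1 at ε]
2. s(f(f(f(c, 0), f(c, c)), b))  →  s(s(b))   [R1 at 1]

Reduce t₂ = f(c, f(c, b)):
1. f(c, f(c, b))  →  s(f(c, b))   [R1 at ε]
2. s(f(c, b))  →  s(s(b))   [R1 at 1]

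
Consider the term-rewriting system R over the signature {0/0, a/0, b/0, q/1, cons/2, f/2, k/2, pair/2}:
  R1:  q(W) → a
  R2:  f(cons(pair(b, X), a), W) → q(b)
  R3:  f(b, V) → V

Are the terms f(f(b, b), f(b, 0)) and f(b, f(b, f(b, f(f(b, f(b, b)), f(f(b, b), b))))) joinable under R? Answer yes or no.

no — NF(t₁) = 0, NF(t₂) = b

Reduce t₁ = f(f(b, b), f(b, 0)):
1. f(f(b, b), f(b, 0))  →  f(b, f(b, 0))   [R3 at 1]
2. f(b, f(b, 0))  →  f(b, 0)   [R3 at ε]
3. f(b, 0)  →  0   [R3 at ε]

Reduce t₂ = f(b, f(b, f(b, f(f(b, f(b, b)), f(f(b, b), b))))):
1. f(b, f(b, f(b, f(f(b, f(b, b)), f(f(b, b), b)))))  →  f(b, f(b, f(f(b, f(b, b)), f(f(b, b), b))))   [R3 at ε]
2. f(b, f(b, f(f(b, f(b, b)), f(f(b, b), b))))  →  f(b, f(f(b, f(b, b)), f(f(b, b), b)))   [R3 at ε]
3. f(b, f(f(b, f(b, b)), f(f(b, b), b)))  →  f(f(b, f(b, b)), f(f(b, b), b))   [R3 at ε]
4. f(f(b, f(b, b)), f(f(b, b), b))  →  f(f(b, b), f(f(b, b), b))   [R3 at 1]
5. f(f(b, b), f(f(b, b), b))  →  f(b, f(f(b, b), b))   [R3 at 1]
6. f(b, f(f(b, b), b))  →  f(f(b, b), b)   [R3 at ε]
7. f(f(b, b), b)  →  f(b, b)   [R3 at 1]
8. f(b, b)  →  b   [R3 at ε]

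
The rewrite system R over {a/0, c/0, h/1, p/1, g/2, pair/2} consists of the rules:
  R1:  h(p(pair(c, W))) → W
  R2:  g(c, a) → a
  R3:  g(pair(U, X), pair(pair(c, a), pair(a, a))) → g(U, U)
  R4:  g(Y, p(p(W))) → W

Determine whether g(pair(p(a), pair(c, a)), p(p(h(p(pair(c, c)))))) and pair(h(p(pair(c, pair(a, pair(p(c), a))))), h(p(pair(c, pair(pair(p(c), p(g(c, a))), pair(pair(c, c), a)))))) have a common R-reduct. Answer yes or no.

no — NF(t₁) = c, NF(t₂) = pair(pair(a, pair(p(c), a)), pair(pair(p(c), p(a)), pair(pair(c, c), a)))

Reduce t₁ = g(pair(p(a), pair(c, a)), p(p(h(p(pair(c, c)))))):
1. g(pair(p(a), pair(c, a)), p(p(h(p(pair(c, c))))))  →  h(p(pair(c, c)))   [R4 at ε]
2. h(p(pair(c, c)))  →  c   [R1 at ε]

Reduce t₂ = pair(h(p(pair(c, pair(a, pair(p(c), a))))), h(p(pair(c, pair(pair(p(c), p(g(c, a))), pair(pair(c, c), a)))))):
1. pair(h(p(pair(c, pair(a, pair(p(c), a))))), h(p(pair(c, pair(pair(p(c), p(g(c, a))), pair(pair(c, c), a))))))  →  pair(pair(a, pair(p(c), a)), h(p(pair(c, pair(pair(p(c), p(g(c, a))), pair(pair(c, c), a))))))   [R1 at 1]
2. pair(pair(a, pair(p(c), a)), h(p(pair(c, pair(pair(p(c), p(g(c, a))), pair(pair(c, c), a))))))  →  pair(pair(a, pair(p(c), a)), pair(pair(p(c), p(g(c, a))), pair(pair(c, c), a)))   [R1 at 2]
3. pair(pair(a, pair(p(c), a)), pair(pair(p(c), p(g(c, a))), pair(pair(c, c), a)))  →  pair(pair(a, pair(p(c), a)), pair(pair(p(c), p(a)), pair(pair(c, c), a)))   [R2 at 2.1.2.1]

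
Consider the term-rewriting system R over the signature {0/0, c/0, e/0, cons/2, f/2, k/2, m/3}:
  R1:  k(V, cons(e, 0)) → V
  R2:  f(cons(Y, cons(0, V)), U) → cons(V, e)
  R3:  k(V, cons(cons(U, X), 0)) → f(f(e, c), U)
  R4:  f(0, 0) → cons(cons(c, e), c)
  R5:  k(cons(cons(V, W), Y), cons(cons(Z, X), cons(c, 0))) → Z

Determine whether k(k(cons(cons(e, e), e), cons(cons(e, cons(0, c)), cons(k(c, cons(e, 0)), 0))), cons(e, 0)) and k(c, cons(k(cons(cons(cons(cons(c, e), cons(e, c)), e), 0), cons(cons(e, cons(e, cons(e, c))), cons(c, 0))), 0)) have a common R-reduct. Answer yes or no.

Reduce t₁ = k(k(cons(cons(e, e), e), cons(cons(e, cons(0, c)), cons(k(c, cons(e, 0)), 0))), cons(e, 0)):
1. k(k(cons(cons(e, e), e), cons(cons(e, cons(0, c)), cons(k(c, cons(e, 0)), 0))), cons(e, 0))  →  k(cons(cons(e, e), e), cons(cons(e, cons(0, c)), cons(k(c, cons(e, 0)), 0)))   [R1 at ε]
2. k(cons(cons(e, e), e), cons(cons(e, cons(0, c)), cons(k(c, cons(e, 0)), 0)))  →  k(cons(cons(e, e), e), cons(cons(e, cons(0, c)), cons(c, 0)))   [R1 at 2.2.1]
3. k(cons(cons(e, e), e), cons(cons(e, cons(0, c)), cons(c, 0)))  →  e   [R5 at ε]

Reduce t₂ = k(c, cons(k(cons(cons(cons(cons(c, e), cons(e, c)), e), 0), cons(cons(e, cons(e, cons(e, c))), cons(c, 0))), 0)):
1. k(c, cons(k(cons(cons(cons(cons(c, e), cons(e, c)), e), 0), cons(cons(e, cons(e, cons(e, c))), cons(c, 0))), 0))  →  k(c, cons(e, 0))   [R5 at 2.1]
2. k(c, cons(e, 0))  →  c   [R1 at ε]

no — NF(t₁) = e, NF(t₂) = c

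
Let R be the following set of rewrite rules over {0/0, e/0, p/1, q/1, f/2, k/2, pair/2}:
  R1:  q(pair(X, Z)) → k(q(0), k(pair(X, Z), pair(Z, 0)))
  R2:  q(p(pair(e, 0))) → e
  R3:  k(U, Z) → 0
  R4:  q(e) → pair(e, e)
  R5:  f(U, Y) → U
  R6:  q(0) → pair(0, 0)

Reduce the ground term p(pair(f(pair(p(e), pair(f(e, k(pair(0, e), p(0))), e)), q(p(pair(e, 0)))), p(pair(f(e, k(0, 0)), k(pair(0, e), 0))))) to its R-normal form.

p(pair(pair(p(e), pair(e, e)), p(pair(e, 0))))

1. p(pair(f(pair(p(e), pair(f(e, k(pair(0, e), p(0))), e)), q(p(pair(e, 0)))), p(pair(f(e, k(0, 0)), k(pair(0, e), 0)))))  →  p(pair(pair(p(e), pair(f(e, k(pair(0, e), p(0))), e)), p(pair(f(e, k(0, 0)), k(pair(0, e), 0)))))   [R5 at 1.1]
2. p(pair(pair(p(e), pair(f(e, k(pair(0, e), p(0))), e)), p(pair(f(e, k(0, 0)), k(pair(0, e), 0)))))  →  p(pair(pair(p(e), pair(e, e)), p(pair(f(e, k(0, 0)), k(pair(0, e), 0)))))   [R5 at 1.1.2.1]
3. p(pair(pair(p(e), pair(e, e)), p(pair(f(e, k(0, 0)), k(pair(0, e), 0)))))  →  p(pair(pair(p(e), pair(e, e)), p(pair(e, k(pair(0, e), 0)))))   [R5 at 1.2.1.1]
4. p(pair(pair(p(e), pair(e, e)), p(pair(e, k(pair(0, e), 0)))))  →  p(pair(pair(p(e), pair(e, e)), p(pair(e, 0))))   [R3 at 1.2.1.2]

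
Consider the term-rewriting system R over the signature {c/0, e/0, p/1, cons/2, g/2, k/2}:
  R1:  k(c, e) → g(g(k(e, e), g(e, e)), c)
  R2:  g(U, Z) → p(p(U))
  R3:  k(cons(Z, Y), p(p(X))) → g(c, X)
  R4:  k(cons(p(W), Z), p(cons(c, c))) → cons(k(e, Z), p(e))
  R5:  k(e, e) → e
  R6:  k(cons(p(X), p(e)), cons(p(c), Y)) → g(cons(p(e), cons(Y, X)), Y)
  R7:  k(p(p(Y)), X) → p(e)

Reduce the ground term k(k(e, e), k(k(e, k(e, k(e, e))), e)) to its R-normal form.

1. k(k(e, e), k(k(e, k(e, k(e, e))), e))  →  k(e, k(k(e, k(e, k(e, e))), e))   [R5 at 1]
2. k(e, k(k(e, k(e, k(e, e))), e))  →  k(e, k(k(e, k(e, e)), e))   [R5 at 2.1.2.2]
3. k(e, k(k(e, k(e, e)), e))  →  k(e, k(k(e, e), e))   [R5 at 2.1.2]
4. k(e, k(k(e, e), e))  →  k(e, k(e, e))   [R5 at 2.1]
5. k(e, k(e, e))  →  k(e, e)   [R5 at 2]
6. k(e, e)  →  e   [R5 at ε]

e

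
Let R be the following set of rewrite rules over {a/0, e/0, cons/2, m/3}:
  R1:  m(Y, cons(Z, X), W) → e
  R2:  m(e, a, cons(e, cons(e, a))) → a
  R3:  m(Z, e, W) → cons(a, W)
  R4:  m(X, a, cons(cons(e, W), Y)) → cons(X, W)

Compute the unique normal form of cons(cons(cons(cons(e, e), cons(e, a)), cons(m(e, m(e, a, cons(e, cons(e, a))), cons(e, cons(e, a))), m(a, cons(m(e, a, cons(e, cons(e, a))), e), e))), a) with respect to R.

cons(cons(cons(cons(e, e), cons(e, a)), cons(a, e)), a)

1. cons(cons(cons(cons(e, e), cons(e, a)), cons(m(e, m(e, a, cons(e, cons(e, a))), cons(e, cons(e, a))), m(a, cons(m(e, a, cons(e, cons(e, a))), e), e))), a)  →  cons(cons(cons(cons(e, e), cons(e, a)), cons(m(e, a, cons(e, cons(e, a))), m(a, cons(m(e, a, cons(e, cons(e, a))), e), e))), a)   [R2 at 1.2.1.2]
2. cons(cons(cons(cons(e, e), cons(e, a)), cons(m(e, a, cons(e, cons(e, a))), m(a, cons(m(e, a, cons(e, cons(e, a))), e), e))), a)  →  cons(cons(cons(cons(e, e), cons(e, a)), cons(a, m(a, cons(m(e, a, cons(e, cons(e, a))), e), e))), a)   [R2 at 1.2.1]
3. cons(cons(cons(cons(e, e), cons(e, a)), cons(a, m(a, cons(m(e, a, cons(e, cons(e, a))), e), e))), a)  →  cons(cons(cons(cons(e, e), cons(e, a)), cons(a, e)), a)   [R1 at 1.2.2]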